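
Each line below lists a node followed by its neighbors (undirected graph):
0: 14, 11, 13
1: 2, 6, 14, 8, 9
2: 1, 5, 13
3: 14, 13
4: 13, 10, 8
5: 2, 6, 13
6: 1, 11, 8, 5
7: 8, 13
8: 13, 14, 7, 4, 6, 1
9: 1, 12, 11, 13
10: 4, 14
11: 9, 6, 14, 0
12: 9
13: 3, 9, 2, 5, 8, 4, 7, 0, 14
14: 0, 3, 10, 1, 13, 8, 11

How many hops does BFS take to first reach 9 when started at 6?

Level 0: 6
Level 1: 1, 5, 8, 11
Level 2: 0, 2, 4, 7, 9, 13, 14
Level 3: 3, 10, 12
9 first appears at level 2.

2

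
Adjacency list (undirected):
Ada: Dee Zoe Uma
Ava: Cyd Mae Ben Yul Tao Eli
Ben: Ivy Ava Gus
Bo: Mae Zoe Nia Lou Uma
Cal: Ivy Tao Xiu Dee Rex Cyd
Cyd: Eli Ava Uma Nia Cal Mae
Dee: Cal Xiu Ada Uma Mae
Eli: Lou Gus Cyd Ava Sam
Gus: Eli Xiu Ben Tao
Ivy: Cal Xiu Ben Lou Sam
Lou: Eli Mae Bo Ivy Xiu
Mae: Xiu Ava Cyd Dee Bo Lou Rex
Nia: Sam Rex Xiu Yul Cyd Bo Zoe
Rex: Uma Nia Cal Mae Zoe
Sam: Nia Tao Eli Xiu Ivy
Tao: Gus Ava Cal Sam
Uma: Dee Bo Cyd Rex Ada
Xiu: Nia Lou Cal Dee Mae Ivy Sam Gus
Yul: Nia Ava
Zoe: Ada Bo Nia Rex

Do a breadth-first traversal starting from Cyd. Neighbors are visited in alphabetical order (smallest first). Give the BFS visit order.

Visit Cyd; enqueue Ava, Cal, Eli, Mae, Nia, Uma → queue [Ava, Cal, Eli, Mae, Nia, Uma]
Visit Ava; enqueue Ben, Tao, Yul → queue [Cal, Eli, Mae, Nia, Uma, Ben, Tao, Yul]
Visit Cal; enqueue Dee, Ivy, Rex, Xiu → queue [Eli, Mae, Nia, Uma, Ben, Tao, Yul, Dee, Ivy, Rex, Xiu]
Visit Eli; enqueue Gus, Lou, Sam → queue [Mae, Nia, Uma, Ben, Tao, Yul, Dee, Ivy, Rex, Xiu, Gus, Lou, Sam]
Visit Mae; enqueue Bo → queue [Nia, Uma, Ben, Tao, Yul, Dee, Ivy, Rex, Xiu, Gus, Lou, Sam, Bo]
Visit Nia; enqueue Zoe → queue [Uma, Ben, Tao, Yul, Dee, Ivy, Rex, Xiu, Gus, Lou, Sam, Bo, Zoe]
Visit Uma; enqueue Ada → queue [Ben, Tao, Yul, Dee, Ivy, Rex, Xiu, Gus, Lou, Sam, Bo, Zoe, Ada]
Visit Ben → queue [Tao, Yul, Dee, Ivy, Rex, Xiu, Gus, Lou, Sam, Bo, Zoe, Ada]
Visit Tao → queue [Yul, Dee, Ivy, Rex, Xiu, Gus, Lou, Sam, Bo, Zoe, Ada]
Visit Yul → queue [Dee, Ivy, Rex, Xiu, Gus, Lou, Sam, Bo, Zoe, Ada]
Visit Dee → queue [Ivy, Rex, Xiu, Gus, Lou, Sam, Bo, Zoe, Ada]
Visit Ivy → queue [Rex, Xiu, Gus, Lou, Sam, Bo, Zoe, Ada]
Visit Rex → queue [Xiu, Gus, Lou, Sam, Bo, Zoe, Ada]
Visit Xiu → queue [Gus, Lou, Sam, Bo, Zoe, Ada]
Visit Gus → queue [Lou, Sam, Bo, Zoe, Ada]
Visit Lou → queue [Sam, Bo, Zoe, Ada]
Visit Sam → queue [Bo, Zoe, Ada]
Visit Bo → queue [Zoe, Ada]
Visit Zoe → queue [Ada]
Visit Ada → queue []

Cyd -> Ava -> Cal -> Eli -> Mae -> Nia -> Uma -> Ben -> Tao -> Yul -> Dee -> Ivy -> Rex -> Xiu -> Gus -> Lou -> Sam -> Bo -> Zoe -> Ada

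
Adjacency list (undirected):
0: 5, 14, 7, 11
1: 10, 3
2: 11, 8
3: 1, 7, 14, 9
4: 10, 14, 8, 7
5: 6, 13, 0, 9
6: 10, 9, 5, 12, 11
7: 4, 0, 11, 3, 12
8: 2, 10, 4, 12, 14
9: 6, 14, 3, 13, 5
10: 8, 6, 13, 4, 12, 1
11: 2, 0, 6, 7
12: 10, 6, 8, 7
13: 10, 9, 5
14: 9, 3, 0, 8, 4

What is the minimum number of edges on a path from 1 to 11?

3

Level 0: 1
Level 1: 3, 10
Level 2: 4, 6, 7, 8, 9, 12, 13, 14
Level 3: 0, 2, 5, 11
11 first appears at level 3.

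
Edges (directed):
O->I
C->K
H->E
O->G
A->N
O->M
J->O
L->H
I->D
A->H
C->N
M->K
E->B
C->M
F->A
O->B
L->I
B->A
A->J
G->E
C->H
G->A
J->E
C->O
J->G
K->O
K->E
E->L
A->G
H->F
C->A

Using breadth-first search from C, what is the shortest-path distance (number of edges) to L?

3

Level 0: C
Level 1: A, H, K, M, N, O
Level 2: B, E, F, G, I, J
Level 3: D, L
L first appears at level 3.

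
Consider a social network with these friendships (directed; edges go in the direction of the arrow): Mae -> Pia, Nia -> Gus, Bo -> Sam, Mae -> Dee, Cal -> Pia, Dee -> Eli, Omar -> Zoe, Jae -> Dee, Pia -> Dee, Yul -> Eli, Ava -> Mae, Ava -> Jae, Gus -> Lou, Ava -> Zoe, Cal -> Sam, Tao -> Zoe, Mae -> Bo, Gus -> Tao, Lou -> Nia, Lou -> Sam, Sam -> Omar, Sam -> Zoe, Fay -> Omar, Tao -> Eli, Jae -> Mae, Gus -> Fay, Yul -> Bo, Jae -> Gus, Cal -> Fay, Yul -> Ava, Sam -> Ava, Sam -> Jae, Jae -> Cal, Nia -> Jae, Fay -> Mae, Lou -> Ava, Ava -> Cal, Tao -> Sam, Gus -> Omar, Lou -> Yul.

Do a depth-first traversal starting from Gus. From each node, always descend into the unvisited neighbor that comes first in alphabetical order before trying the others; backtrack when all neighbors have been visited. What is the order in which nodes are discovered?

Gus, Fay, Mae, Bo, Sam, Ava, Cal, Pia, Dee, Eli, Jae, Zoe, Omar, Lou, Nia, Yul, Tao

Visit Gus
Gus → Fay
Fay → Mae
Mae → Bo
Bo → Sam
Sam → Ava
Ava → Cal
Cal → Pia
Pia → Dee
Dee → Eli
Ava → Jae
Ava → Zoe
Sam → Omar
Gus → Lou
Lou → Nia
Lou → Yul
Gus → Tao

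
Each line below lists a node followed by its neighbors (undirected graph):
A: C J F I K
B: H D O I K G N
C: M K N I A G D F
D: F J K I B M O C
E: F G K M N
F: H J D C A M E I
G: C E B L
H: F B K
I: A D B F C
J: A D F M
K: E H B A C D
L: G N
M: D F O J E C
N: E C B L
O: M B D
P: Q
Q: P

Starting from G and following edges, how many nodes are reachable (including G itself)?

15

BFS from G visits: G, B, C, E, L, D, H, I, K, N, O, A, F, M, J
Reachable nodes: 15 of 17 total.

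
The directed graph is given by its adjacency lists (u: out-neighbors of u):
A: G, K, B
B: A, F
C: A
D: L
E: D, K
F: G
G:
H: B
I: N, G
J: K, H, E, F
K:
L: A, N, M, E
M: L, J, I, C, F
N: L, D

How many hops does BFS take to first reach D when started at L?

2

Level 0: L
Level 1: A, E, M, N
Level 2: B, C, D, F, G, I, J, K
Level 3: H
D first appears at level 2.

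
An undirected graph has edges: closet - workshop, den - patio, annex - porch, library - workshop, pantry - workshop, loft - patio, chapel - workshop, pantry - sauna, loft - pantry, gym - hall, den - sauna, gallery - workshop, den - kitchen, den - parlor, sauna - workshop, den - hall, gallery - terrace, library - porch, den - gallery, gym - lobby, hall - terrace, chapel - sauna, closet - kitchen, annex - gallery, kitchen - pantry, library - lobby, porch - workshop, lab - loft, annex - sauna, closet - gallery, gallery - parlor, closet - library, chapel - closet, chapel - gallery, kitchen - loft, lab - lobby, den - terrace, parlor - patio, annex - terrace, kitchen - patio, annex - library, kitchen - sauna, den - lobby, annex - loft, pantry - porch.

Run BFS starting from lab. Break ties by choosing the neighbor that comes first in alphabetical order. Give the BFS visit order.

lab -> lobby -> loft -> den -> gym -> library -> annex -> kitchen -> pantry -> patio -> gallery -> hall -> parlor -> sauna -> terrace -> closet -> porch -> workshop -> chapel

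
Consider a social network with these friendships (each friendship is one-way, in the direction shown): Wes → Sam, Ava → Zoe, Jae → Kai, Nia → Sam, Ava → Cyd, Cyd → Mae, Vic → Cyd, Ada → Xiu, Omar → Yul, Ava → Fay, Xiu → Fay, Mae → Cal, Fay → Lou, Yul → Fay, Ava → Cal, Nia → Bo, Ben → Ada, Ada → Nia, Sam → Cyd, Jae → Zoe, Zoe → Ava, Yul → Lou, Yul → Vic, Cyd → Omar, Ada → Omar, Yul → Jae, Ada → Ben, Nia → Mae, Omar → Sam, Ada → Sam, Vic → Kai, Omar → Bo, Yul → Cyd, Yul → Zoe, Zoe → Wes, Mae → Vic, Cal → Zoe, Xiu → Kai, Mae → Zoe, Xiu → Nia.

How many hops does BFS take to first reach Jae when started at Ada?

3

Level 0: Ada
Level 1: Ben, Nia, Omar, Sam, Xiu
Level 2: Bo, Cyd, Fay, Kai, Mae, Yul
Level 3: Cal, Jae, Lou, Vic, Zoe
Level 4: Ava, Wes
Jae first appears at level 3.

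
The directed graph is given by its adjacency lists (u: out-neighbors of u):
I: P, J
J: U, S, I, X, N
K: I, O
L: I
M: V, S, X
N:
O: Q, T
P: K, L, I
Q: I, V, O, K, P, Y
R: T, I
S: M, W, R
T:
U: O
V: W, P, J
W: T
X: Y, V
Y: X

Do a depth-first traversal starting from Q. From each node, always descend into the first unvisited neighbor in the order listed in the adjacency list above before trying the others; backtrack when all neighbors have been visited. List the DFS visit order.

Q → I → P → K → O → T → L → J → U → S → M → V → W → X → Y → R → N

Visit Q
Q → I
I → P
P → K
K → O
O → T
P → L
I → J
J → U
J → S
S → M
M → V
V → W
M → X
X → Y
S → R
J → N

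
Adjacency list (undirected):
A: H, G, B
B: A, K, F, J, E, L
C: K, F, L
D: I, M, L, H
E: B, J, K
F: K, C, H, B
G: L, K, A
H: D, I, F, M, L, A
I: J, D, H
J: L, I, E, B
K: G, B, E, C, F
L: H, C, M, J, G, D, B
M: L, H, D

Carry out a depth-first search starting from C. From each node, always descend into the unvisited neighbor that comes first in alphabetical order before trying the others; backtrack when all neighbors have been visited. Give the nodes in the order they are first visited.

Visit C
C → F
F → B
B → A
A → G
G → K
K → E
E → J
J → I
I → D
D → H
H → L
L → M

C, F, B, A, G, K, E, J, I, D, H, L, M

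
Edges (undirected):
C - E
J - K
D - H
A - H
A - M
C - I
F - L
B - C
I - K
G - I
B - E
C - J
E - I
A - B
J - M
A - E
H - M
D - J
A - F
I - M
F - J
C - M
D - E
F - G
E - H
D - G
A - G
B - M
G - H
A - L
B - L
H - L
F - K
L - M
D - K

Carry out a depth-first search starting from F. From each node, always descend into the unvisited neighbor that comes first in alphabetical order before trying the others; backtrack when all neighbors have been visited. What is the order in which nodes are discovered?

F A B C E D G H L M I K J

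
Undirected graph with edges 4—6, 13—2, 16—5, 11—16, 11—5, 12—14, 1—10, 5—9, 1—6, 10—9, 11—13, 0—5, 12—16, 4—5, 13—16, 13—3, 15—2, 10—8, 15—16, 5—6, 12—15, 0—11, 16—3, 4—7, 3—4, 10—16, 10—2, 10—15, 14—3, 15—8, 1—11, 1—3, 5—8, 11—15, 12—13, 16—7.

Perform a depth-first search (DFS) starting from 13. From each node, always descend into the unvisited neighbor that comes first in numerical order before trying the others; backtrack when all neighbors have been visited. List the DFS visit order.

13 -> 2 -> 10 -> 1 -> 3 -> 4 -> 5 -> 0 -> 11 -> 15 -> 8 -> 12 -> 14 -> 16 -> 7 -> 6 -> 9

Visit 13
13 → 2
2 → 10
10 → 1
1 → 3
3 → 4
4 → 5
5 → 0
0 → 11
11 → 15
15 → 8
15 → 12
12 → 14
12 → 16
16 → 7
5 → 6
5 → 9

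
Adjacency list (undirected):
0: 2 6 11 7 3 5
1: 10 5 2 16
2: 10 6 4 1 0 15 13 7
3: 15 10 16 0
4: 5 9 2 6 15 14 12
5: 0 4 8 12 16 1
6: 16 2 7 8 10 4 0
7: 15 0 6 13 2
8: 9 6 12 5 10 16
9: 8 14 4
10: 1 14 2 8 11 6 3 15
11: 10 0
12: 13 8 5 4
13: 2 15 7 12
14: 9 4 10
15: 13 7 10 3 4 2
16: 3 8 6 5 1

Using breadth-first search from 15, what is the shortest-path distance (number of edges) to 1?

Level 0: 15
Level 1: 2, 3, 4, 7, 10, 13
Level 2: 0, 1, 5, 6, 8, 9, 11, 12, 14, 16
1 first appears at level 2.

2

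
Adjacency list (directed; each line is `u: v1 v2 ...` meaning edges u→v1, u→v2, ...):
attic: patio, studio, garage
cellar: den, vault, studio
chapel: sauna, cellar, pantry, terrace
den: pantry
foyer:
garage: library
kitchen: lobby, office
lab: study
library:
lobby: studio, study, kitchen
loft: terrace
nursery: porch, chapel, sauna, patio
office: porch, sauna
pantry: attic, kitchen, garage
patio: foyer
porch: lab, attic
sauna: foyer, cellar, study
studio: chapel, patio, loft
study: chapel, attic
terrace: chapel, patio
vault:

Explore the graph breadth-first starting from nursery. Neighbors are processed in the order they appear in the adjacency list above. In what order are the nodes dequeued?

Visit nursery; enqueue porch, chapel, sauna, patio → queue [porch, chapel, sauna, patio]
Visit porch; enqueue lab, attic → queue [chapel, sauna, patio, lab, attic]
Visit chapel; enqueue cellar, pantry, terrace → queue [sauna, patio, lab, attic, cellar, pantry, terrace]
Visit sauna; enqueue foyer, study → queue [patio, lab, attic, cellar, pantry, terrace, foyer, study]
Visit patio → queue [lab, attic, cellar, pantry, terrace, foyer, study]
Visit lab → queue [attic, cellar, pantry, terrace, foyer, study]
Visit attic; enqueue studio, garage → queue [cellar, pantry, terrace, foyer, study, studio, garage]
Visit cellar; enqueue den, vault → queue [pantry, terrace, foyer, study, studio, garage, den, vault]
Visit pantry; enqueue kitchen → queue [terrace, foyer, study, studio, garage, den, vault, kitchen]
Visit terrace → queue [foyer, study, studio, garage, den, vault, kitchen]
Visit foyer → queue [study, studio, garage, den, vault, kitchen]
Visit study → queue [studio, garage, den, vault, kitchen]
Visit studio; enqueue loft → queue [garage, den, vault, kitchen, loft]
Visit garage; enqueue library → queue [den, vault, kitchen, loft, library]
Visit den → queue [vault, kitchen, loft, library]
Visit vault → queue [kitchen, loft, library]
Visit kitchen; enqueue lobby, office → queue [loft, library, lobby, office]
Visit loft → queue [library, lobby, office]
Visit library → queue [lobby, office]
Visit lobby → queue [office]
Visit office → queue []

nursery porch chapel sauna patio lab attic cellar pantry terrace foyer study studio garage den vault kitchen loft library lobby office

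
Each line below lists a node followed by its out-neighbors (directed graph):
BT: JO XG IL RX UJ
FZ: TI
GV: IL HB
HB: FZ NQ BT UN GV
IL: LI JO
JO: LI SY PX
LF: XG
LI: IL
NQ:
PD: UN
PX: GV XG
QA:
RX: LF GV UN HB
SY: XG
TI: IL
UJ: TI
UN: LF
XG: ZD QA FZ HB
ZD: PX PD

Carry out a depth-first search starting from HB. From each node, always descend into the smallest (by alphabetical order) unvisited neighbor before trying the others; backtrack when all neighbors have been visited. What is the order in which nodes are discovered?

HB, BT, IL, JO, LI, PX, GV, XG, FZ, TI, QA, ZD, PD, UN, LF, SY, RX, UJ, NQ

Visit HB
HB → BT
BT → IL
IL → JO
JO → LI
JO → PX
PX → GV
PX → XG
XG → FZ
FZ → TI
XG → QA
XG → ZD
ZD → PD
PD → UN
UN → LF
JO → SY
BT → RX
BT → UJ
HB → NQ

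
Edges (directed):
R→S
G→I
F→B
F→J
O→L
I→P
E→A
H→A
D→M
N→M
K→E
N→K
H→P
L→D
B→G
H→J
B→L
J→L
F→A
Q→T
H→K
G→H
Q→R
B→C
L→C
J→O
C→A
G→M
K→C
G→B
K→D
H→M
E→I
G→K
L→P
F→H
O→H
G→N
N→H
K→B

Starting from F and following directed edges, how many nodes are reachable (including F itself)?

16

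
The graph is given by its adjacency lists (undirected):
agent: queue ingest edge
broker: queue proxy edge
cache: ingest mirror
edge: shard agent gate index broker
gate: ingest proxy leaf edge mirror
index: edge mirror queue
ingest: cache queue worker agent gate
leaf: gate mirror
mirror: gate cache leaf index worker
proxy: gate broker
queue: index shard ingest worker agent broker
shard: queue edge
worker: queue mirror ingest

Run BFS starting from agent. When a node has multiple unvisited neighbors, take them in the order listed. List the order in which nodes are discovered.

Visit agent; enqueue queue, ingest, edge → queue [queue, ingest, edge]
Visit queue; enqueue index, shard, worker, broker → queue [ingest, edge, index, shard, worker, broker]
Visit ingest; enqueue cache, gate → queue [edge, index, shard, worker, broker, cache, gate]
Visit edge → queue [index, shard, worker, broker, cache, gate]
Visit index; enqueue mirror → queue [shard, worker, broker, cache, gate, mirror]
Visit shard → queue [worker, broker, cache, gate, mirror]
Visit worker → queue [broker, cache, gate, mirror]
Visit broker; enqueue proxy → queue [cache, gate, mirror, proxy]
Visit cache → queue [gate, mirror, proxy]
Visit gate; enqueue leaf → queue [mirror, proxy, leaf]
Visit mirror → queue [proxy, leaf]
Visit proxy → queue [leaf]
Visit leaf → queue []

agent → queue → ingest → edge → index → shard → worker → broker → cache → gate → mirror → proxy → leaf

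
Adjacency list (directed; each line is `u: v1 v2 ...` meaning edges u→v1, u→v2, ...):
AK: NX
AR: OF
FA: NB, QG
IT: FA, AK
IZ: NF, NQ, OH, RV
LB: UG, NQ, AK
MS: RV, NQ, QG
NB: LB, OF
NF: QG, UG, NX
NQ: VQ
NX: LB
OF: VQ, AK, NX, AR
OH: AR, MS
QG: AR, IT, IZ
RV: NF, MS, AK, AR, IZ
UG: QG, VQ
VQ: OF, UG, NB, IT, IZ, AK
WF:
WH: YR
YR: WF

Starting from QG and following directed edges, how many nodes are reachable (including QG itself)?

BFS from QG visits: QG, AR, IT, IZ, OF, FA, AK, NF, NQ, OH, RV, VQ, NX, NB, UG, MS, LB
Reachable nodes: 17 of 20 total.

17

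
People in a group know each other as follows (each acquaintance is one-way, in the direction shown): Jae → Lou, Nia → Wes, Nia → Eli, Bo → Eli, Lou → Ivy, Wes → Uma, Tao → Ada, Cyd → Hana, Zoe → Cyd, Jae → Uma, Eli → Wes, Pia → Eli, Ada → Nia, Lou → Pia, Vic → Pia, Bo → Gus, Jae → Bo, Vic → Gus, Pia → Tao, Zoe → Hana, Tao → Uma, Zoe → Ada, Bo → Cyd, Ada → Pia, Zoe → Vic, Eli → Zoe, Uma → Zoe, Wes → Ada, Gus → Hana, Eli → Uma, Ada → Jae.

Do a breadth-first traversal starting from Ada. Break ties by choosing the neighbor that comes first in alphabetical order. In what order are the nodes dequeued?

Ada, Jae, Nia, Pia, Bo, Lou, Uma, Eli, Wes, Tao, Cyd, Gus, Ivy, Zoe, Hana, Vic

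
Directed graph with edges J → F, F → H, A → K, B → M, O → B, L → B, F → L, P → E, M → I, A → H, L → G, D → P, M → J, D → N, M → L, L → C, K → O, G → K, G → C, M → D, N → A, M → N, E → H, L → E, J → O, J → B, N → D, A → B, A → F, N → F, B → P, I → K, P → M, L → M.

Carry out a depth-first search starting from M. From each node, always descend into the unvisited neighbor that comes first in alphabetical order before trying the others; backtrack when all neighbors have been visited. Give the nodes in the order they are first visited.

Visit M
M → D
D → N
N → A
A → B
B → P
P → E
E → H
A → F
F → L
L → C
L → G
G → K
K → O
M → I
M → J

M, D, N, A, B, P, E, H, F, L, C, G, K, O, I, J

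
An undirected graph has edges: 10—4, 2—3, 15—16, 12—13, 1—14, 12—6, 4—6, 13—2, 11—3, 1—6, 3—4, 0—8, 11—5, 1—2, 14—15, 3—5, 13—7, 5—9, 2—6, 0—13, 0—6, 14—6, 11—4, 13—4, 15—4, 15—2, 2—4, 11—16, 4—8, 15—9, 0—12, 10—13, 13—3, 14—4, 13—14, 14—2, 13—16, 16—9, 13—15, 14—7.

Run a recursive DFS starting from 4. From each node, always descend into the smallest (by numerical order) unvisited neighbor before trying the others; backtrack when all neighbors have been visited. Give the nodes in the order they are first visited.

4 → 2 → 1 → 6 → 0 → 8 → 12 → 13 → 3 → 5 → 9 → 15 → 14 → 7 → 16 → 11 → 10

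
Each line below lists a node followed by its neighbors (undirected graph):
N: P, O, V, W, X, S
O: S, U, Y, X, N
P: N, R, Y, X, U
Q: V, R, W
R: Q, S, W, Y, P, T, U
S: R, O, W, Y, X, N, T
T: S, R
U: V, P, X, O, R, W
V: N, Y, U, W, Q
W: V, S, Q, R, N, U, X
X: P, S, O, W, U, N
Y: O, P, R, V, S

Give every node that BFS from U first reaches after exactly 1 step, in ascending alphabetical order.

O, P, R, V, W, X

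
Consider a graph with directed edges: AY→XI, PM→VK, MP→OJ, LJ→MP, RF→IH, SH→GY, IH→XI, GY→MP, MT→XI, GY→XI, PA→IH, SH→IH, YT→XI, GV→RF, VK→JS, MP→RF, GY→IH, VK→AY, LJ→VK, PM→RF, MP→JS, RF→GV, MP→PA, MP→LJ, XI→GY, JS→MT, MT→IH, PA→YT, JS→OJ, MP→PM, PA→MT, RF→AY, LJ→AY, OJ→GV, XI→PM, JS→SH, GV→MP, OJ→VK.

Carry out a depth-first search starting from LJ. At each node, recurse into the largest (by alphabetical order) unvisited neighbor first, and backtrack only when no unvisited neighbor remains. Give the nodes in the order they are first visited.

LJ, VK, JS, SH, IH, XI, PM, RF, GV, MP, PA, YT, MT, OJ, AY, GY

Visit LJ
LJ → VK
VK → JS
JS → SH
SH → IH
IH → XI
XI → PM
PM → RF
RF → GV
GV → MP
MP → PA
PA → YT
PA → MT
MP → OJ
RF → AY
XI → GY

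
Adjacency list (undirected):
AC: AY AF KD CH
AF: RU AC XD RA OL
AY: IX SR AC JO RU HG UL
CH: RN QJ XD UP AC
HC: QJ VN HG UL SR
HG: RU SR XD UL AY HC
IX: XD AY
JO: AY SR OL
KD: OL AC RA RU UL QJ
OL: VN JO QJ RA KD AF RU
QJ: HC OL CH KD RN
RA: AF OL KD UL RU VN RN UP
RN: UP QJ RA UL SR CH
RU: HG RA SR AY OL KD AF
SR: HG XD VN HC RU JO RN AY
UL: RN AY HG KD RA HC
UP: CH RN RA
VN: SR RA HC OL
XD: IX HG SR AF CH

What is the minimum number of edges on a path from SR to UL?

2

Level 0: SR
Level 1: AY, HC, HG, JO, RN, RU, VN, XD
Level 2: AC, AF, CH, IX, KD, OL, QJ, RA, UL, UP
UL first appears at level 2.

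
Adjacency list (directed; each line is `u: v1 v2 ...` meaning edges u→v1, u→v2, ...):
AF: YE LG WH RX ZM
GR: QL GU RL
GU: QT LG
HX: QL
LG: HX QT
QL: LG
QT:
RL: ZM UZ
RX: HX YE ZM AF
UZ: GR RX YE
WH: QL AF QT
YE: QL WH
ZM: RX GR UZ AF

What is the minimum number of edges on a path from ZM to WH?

Level 0: ZM
Level 1: AF, GR, RX, UZ
Level 2: GU, HX, LG, QL, RL, WH, YE
Level 3: QT
WH first appears at level 2.

2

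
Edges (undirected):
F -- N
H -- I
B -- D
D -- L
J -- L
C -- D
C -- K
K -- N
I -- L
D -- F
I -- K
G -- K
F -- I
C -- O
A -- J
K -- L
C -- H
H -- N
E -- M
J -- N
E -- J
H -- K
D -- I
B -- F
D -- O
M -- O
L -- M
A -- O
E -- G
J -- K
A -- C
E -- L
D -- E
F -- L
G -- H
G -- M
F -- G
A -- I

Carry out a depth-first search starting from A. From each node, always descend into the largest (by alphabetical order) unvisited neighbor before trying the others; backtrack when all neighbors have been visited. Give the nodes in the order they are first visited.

A → O → M → L → K → N → J → E → G → H → I → F → D → C → B

Visit A
A → O
O → M
M → L
L → K
K → N
N → J
J → E
E → G
G → H
H → I
I → F
F → D
D → C
D → B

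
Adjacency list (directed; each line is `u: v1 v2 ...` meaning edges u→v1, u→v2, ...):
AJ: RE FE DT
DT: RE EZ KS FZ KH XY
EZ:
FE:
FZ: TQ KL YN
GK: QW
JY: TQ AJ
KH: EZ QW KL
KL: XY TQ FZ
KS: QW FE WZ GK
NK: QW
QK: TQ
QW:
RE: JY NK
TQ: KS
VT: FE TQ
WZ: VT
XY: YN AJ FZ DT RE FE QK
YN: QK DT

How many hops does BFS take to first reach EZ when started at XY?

Level 0: XY
Level 1: AJ, DT, FE, FZ, QK, RE, YN
Level 2: EZ, JY, KH, KL, KS, NK, TQ
Level 3: GK, QW, WZ
Level 4: VT
EZ first appears at level 2.

2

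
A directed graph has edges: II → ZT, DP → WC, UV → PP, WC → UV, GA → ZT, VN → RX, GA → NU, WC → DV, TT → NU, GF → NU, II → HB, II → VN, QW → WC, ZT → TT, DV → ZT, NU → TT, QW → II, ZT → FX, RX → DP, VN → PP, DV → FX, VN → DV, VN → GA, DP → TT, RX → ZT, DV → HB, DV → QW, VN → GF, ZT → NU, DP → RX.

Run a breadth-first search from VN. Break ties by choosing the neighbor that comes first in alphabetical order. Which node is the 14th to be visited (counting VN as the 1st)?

WC

Visit VN; enqueue DV, GA, GF, PP, RX → queue [DV, GA, GF, PP, RX]
Visit DV; enqueue FX, HB, QW, ZT → queue [GA, GF, PP, RX, FX, HB, QW, ZT]
Visit GA; enqueue NU → queue [GF, PP, RX, FX, HB, QW, ZT, NU]
Visit GF → queue [PP, RX, FX, HB, QW, ZT, NU]
Visit PP → queue [RX, FX, HB, QW, ZT, NU]
Visit RX; enqueue DP → queue [FX, HB, QW, ZT, NU, DP]
Visit FX → queue [HB, QW, ZT, NU, DP]
Visit HB → queue [QW, ZT, NU, DP]
Visit QW; enqueue II, WC → queue [ZT, NU, DP, II, WC]
Visit ZT; enqueue TT → queue [NU, DP, II, WC, TT]
Visit NU → queue [DP, II, WC, TT]
Visit DP → queue [II, WC, TT]
Visit II → queue [WC, TT]
Visit WC; enqueue UV → queue [TT, UV]
Visit TT → queue [UV]
Visit UV → queue []

Visit order: VN, DV, GA, GF, PP, RX, FX, HB, QW, ZT, NU, DP, II, WC, TT, UV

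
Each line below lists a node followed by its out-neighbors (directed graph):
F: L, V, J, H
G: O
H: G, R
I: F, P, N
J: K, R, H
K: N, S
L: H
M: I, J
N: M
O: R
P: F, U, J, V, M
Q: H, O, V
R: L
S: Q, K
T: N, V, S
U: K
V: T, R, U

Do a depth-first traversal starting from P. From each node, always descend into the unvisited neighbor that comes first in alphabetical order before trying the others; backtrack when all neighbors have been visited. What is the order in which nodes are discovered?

P -> F -> H -> G -> O -> R -> L -> J -> K -> N -> M -> I -> S -> Q -> V -> T -> U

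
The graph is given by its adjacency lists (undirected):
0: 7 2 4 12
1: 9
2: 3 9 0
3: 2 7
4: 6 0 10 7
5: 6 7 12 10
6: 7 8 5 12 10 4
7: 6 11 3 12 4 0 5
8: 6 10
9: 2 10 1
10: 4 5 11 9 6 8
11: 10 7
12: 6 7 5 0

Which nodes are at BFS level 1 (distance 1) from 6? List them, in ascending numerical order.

Level 0: 6
Level 1: 4, 5, 7, 8, 10, 12
Level 2: 0, 3, 9, 11
Level 3: 1, 2

4, 5, 7, 8, 10, 12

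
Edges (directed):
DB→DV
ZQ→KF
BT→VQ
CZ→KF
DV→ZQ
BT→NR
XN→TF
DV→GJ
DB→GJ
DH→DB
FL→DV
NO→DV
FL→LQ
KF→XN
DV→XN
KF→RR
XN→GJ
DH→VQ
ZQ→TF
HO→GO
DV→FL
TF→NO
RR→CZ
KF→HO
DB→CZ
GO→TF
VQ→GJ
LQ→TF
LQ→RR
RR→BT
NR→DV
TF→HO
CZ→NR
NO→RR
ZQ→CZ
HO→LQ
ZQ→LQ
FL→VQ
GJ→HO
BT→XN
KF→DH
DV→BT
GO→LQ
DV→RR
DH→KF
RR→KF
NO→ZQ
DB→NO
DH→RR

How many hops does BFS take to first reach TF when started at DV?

Level 0: DV
Level 1: BT, FL, GJ, RR, XN, ZQ
Level 2: CZ, HO, KF, LQ, NR, TF, VQ
Level 3: DH, GO, NO
Level 4: DB
TF first appears at level 2.

2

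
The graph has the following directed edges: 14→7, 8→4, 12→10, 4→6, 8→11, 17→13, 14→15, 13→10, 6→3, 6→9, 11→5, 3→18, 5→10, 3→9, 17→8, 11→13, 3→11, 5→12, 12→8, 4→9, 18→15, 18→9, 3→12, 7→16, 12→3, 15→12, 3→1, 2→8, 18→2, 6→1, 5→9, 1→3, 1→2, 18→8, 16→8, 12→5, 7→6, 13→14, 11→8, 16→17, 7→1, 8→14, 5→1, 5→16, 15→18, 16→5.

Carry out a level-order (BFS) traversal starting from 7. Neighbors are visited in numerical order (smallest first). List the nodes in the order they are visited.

7 -> 1 -> 6 -> 16 -> 2 -> 3 -> 9 -> 5 -> 8 -> 17 -> 11 -> 12 -> 18 -> 10 -> 4 -> 14 -> 13 -> 15

Visit 7; enqueue 1, 6, 16 → queue [1, 6, 16]
Visit 1; enqueue 2, 3 → queue [6, 16, 2, 3]
Visit 6; enqueue 9 → queue [16, 2, 3, 9]
Visit 16; enqueue 5, 8, 17 → queue [2, 3, 9, 5, 8, 17]
Visit 2 → queue [3, 9, 5, 8, 17]
Visit 3; enqueue 11, 12, 18 → queue [9, 5, 8, 17, 11, 12, 18]
Visit 9 → queue [5, 8, 17, 11, 12, 18]
Visit 5; enqueue 10 → queue [8, 17, 11, 12, 18, 10]
Visit 8; enqueue 4, 14 → queue [17, 11, 12, 18, 10, 4, 14]
Visit 17; enqueue 13 → queue [11, 12, 18, 10, 4, 14, 13]
Visit 11 → queue [12, 18, 10, 4, 14, 13]
Visit 12 → queue [18, 10, 4, 14, 13]
Visit 18; enqueue 15 → queue [10, 4, 14, 13, 15]
Visit 10 → queue [4, 14, 13, 15]
Visit 4 → queue [14, 13, 15]
Visit 14 → queue [13, 15]
Visit 13 → queue [15]
Visit 15 → queue []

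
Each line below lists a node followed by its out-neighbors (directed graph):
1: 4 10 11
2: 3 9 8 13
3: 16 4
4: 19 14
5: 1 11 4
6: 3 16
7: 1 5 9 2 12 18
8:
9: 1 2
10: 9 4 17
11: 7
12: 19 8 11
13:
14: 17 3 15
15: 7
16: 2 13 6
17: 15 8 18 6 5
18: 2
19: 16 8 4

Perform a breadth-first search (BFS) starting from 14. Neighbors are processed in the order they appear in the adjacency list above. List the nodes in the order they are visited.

Visit 14; enqueue 17, 3, 15 → queue [17, 3, 15]
Visit 17; enqueue 8, 18, 6, 5 → queue [3, 15, 8, 18, 6, 5]
Visit 3; enqueue 16, 4 → queue [15, 8, 18, 6, 5, 16, 4]
Visit 15; enqueue 7 → queue [8, 18, 6, 5, 16, 4, 7]
Visit 8 → queue [18, 6, 5, 16, 4, 7]
Visit 18; enqueue 2 → queue [6, 5, 16, 4, 7, 2]
Visit 6 → queue [5, 16, 4, 7, 2]
Visit 5; enqueue 1, 11 → queue [16, 4, 7, 2, 1, 11]
Visit 16; enqueue 13 → queue [4, 7, 2, 1, 11, 13]
Visit 4; enqueue 19 → queue [7, 2, 1, 11, 13, 19]
Visit 7; enqueue 9, 12 → queue [2, 1, 11, 13, 19, 9, 12]
Visit 2 → queue [1, 11, 13, 19, 9, 12]
Visit 1; enqueue 10 → queue [11, 13, 19, 9, 12, 10]
Visit 11 → queue [13, 19, 9, 12, 10]
Visit 13 → queue [19, 9, 12, 10]
Visit 19 → queue [9, 12, 10]
Visit 9 → queue [12, 10]
Visit 12 → queue [10]
Visit 10 → queue []

14 → 17 → 3 → 15 → 8 → 18 → 6 → 5 → 16 → 4 → 7 → 2 → 1 → 11 → 13 → 19 → 9 → 12 → 10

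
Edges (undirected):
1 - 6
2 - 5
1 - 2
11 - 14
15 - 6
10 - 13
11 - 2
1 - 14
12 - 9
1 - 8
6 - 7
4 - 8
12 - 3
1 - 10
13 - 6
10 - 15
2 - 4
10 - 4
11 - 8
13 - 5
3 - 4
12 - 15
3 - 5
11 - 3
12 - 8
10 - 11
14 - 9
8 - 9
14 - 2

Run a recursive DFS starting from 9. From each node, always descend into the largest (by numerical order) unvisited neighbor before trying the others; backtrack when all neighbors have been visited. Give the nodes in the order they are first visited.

9 → 14 → 11 → 10 → 15 → 12 → 8 → 4 → 3 → 5 → 13 → 6 → 7 → 1 → 2

Visit 9
9 → 14
14 → 11
11 → 10
10 → 15
15 → 12
12 → 8
8 → 4
4 → 3
3 → 5
5 → 13
13 → 6
6 → 7
6 → 1
1 → 2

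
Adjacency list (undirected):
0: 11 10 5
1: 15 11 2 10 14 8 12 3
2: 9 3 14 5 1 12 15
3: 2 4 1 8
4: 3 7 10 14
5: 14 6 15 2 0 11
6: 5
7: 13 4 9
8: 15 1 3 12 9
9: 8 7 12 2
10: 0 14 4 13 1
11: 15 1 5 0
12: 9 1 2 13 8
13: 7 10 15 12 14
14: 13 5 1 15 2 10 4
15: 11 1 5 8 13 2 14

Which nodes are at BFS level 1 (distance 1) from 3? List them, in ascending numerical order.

Level 0: 3
Level 1: 1, 2, 4, 8
Level 2: 5, 7, 9, 10, 11, 12, 14, 15
Level 3: 0, 6, 13

1, 2, 4, 8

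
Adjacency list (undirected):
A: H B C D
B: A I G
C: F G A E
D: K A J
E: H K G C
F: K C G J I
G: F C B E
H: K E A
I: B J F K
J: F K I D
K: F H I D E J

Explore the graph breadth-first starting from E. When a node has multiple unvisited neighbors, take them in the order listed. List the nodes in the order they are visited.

E -> H -> K -> G -> C -> A -> F -> I -> D -> J -> B

Visit E; enqueue H, K, G, C → queue [H, K, G, C]
Visit H; enqueue A → queue [K, G, C, A]
Visit K; enqueue F, I, D, J → queue [G, C, A, F, I, D, J]
Visit G; enqueue B → queue [C, A, F, I, D, J, B]
Visit C → queue [A, F, I, D, J, B]
Visit A → queue [F, I, D, J, B]
Visit F → queue [I, D, J, B]
Visit I → queue [D, J, B]
Visit D → queue [J, B]
Visit J → queue [B]
Visit B → queue []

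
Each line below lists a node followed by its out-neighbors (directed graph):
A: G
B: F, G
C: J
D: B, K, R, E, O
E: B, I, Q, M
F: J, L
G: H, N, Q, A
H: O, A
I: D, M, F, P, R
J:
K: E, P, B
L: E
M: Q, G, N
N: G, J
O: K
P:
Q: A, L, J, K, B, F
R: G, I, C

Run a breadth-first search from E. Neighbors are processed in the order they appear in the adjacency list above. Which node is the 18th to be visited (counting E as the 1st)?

C

Visit E; enqueue B, I, Q, M → queue [B, I, Q, M]
Visit B; enqueue F, G → queue [I, Q, M, F, G]
Visit I; enqueue D, P, R → queue [Q, M, F, G, D, P, R]
Visit Q; enqueue A, L, J, K → queue [M, F, G, D, P, R, A, L, J, K]
Visit M; enqueue N → queue [F, G, D, P, R, A, L, J, K, N]
Visit F → queue [G, D, P, R, A, L, J, K, N]
Visit G; enqueue H → queue [D, P, R, A, L, J, K, N, H]
Visit D; enqueue O → queue [P, R, A, L, J, K, N, H, O]
Visit P → queue [R, A, L, J, K, N, H, O]
Visit R; enqueue C → queue [A, L, J, K, N, H, O, C]
Visit A → queue [L, J, K, N, H, O, C]
Visit L → queue [J, K, N, H, O, C]
Visit J → queue [K, N, H, O, C]
Visit K → queue [N, H, O, C]
Visit N → queue [H, O, C]
Visit H → queue [O, C]
Visit O → queue [C]
Visit C → queue []

Visit order: E, B, I, Q, M, F, G, D, P, R, A, L, J, K, N, H, O, C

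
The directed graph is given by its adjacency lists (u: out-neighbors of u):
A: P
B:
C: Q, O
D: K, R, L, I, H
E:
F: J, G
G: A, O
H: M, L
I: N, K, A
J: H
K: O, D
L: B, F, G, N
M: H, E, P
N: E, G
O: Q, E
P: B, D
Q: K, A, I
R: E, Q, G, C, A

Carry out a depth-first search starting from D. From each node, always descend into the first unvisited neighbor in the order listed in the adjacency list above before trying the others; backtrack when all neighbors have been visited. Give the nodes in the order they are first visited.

D, K, O, Q, A, P, B, I, N, E, G, R, C, L, F, J, H, M

Visit D
D → K
K → O
O → Q
Q → A
A → P
P → B
Q → I
I → N
N → E
N → G
D → R
R → C
D → L
L → F
F → J
J → H
H → M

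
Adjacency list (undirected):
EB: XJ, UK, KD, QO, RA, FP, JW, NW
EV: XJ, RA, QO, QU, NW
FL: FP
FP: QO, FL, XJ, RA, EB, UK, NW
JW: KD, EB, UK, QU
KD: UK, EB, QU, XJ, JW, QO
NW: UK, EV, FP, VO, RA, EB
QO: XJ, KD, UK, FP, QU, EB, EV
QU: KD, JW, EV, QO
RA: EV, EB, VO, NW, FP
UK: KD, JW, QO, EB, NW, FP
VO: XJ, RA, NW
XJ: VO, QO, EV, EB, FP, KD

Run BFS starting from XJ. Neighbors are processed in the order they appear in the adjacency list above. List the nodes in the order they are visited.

Visit XJ; enqueue VO, QO, EV, EB, FP, KD → queue [VO, QO, EV, EB, FP, KD]
Visit VO; enqueue RA, NW → queue [QO, EV, EB, FP, KD, RA, NW]
Visit QO; enqueue UK, QU → queue [EV, EB, FP, KD, RA, NW, UK, QU]
Visit EV → queue [EB, FP, KD, RA, NW, UK, QU]
Visit EB; enqueue JW → queue [FP, KD, RA, NW, UK, QU, JW]
Visit FP; enqueue FL → queue [KD, RA, NW, UK, QU, JW, FL]
Visit KD → queue [RA, NW, UK, QU, JW, FL]
Visit RA → queue [NW, UK, QU, JW, FL]
Visit NW → queue [UK, QU, JW, FL]
Visit UK → queue [QU, JW, FL]
Visit QU → queue [JW, FL]
Visit JW → queue [FL]
Visit FL → queue []

XJ, VO, QO, EV, EB, FP, KD, RA, NW, UK, QU, JW, FL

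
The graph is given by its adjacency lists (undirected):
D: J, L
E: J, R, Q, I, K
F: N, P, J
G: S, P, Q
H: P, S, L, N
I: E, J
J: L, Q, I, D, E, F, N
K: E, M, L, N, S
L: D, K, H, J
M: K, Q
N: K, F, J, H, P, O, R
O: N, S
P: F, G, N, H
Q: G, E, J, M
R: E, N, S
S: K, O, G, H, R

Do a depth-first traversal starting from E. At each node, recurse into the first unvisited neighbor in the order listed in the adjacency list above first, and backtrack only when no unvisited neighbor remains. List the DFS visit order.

Visit E
E → J
J → L
L → D
L → K
K → M
M → Q
Q → G
G → S
S → O
O → N
N → F
F → P
P → H
N → R
J → I

E → J → L → D → K → M → Q → G → S → O → N → F → P → H → R → I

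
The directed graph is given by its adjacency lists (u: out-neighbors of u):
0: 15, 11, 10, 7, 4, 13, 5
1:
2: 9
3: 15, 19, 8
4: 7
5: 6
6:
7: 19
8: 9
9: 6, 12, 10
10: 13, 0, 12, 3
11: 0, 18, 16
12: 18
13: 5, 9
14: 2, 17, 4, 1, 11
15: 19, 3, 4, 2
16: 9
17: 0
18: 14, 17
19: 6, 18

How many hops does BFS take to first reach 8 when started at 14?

5

Level 0: 14
Level 1: 1, 2, 4, 11, 17
Level 2: 0, 7, 9, 16, 18
Level 3: 5, 6, 10, 12, 13, 15, 19
Level 4: 3
Level 5: 8
8 first appears at level 5.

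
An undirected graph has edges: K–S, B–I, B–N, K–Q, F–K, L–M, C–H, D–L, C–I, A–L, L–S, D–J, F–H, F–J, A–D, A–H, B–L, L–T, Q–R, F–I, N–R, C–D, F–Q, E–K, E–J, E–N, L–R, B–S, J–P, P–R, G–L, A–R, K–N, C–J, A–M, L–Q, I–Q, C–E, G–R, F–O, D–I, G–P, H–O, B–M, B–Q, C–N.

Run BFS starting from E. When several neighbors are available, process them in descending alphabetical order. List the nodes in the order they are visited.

E, N, K, J, C, R, B, S, Q, F, P, D, I, H, L, G, A, M, O, T

Visit E; enqueue N, K, J, C → queue [N, K, J, C]
Visit N; enqueue R, B → queue [K, J, C, R, B]
Visit K; enqueue S, Q, F → queue [J, C, R, B, S, Q, F]
Visit J; enqueue P, D → queue [C, R, B, S, Q, F, P, D]
Visit C; enqueue I, H → queue [R, B, S, Q, F, P, D, I, H]
Visit R; enqueue L, G, A → queue [B, S, Q, F, P, D, I, H, L, G, A]
Visit B; enqueue M → queue [S, Q, F, P, D, I, H, L, G, A, M]
Visit S → queue [Q, F, P, D, I, H, L, G, A, M]
Visit Q → queue [F, P, D, I, H, L, G, A, M]
Visit F; enqueue O → queue [P, D, I, H, L, G, A, M, O]
Visit P → queue [D, I, H, L, G, A, M, O]
Visit D → queue [I, H, L, G, A, M, O]
Visit I → queue [H, L, G, A, M, O]
Visit H → queue [L, G, A, M, O]
Visit L; enqueue T → queue [G, A, M, O, T]
Visit G → queue [A, M, O, T]
Visit A → queue [M, O, T]
Visit M → queue [O, T]
Visit O → queue [T]
Visit T → queue []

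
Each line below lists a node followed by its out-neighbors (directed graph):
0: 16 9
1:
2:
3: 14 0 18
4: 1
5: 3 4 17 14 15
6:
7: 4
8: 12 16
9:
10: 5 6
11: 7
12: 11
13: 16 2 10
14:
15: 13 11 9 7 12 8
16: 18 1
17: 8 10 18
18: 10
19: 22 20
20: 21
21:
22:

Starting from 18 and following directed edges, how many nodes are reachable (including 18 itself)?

19

BFS from 18 visits: 18, 10, 6, 5, 17, 15, 14, 4, 3, 8, 13, 12, 11, 9, 7, 1, 0, 16, 2
Reachable nodes: 19 of 23 total.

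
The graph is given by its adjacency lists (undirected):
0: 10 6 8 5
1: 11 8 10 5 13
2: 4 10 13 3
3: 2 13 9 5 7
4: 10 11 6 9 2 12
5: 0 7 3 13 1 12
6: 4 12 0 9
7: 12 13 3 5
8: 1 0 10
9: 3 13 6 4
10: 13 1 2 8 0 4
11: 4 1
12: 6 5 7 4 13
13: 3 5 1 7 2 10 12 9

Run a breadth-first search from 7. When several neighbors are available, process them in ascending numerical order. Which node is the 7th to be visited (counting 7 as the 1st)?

9

Visit 7; enqueue 3, 5, 12, 13 → queue [3, 5, 12, 13]
Visit 3; enqueue 2, 9 → queue [5, 12, 13, 2, 9]
Visit 5; enqueue 0, 1 → queue [12, 13, 2, 9, 0, 1]
Visit 12; enqueue 4, 6 → queue [13, 2, 9, 0, 1, 4, 6]
Visit 13; enqueue 10 → queue [2, 9, 0, 1, 4, 6, 10]
Visit 2 → queue [9, 0, 1, 4, 6, 10]
Visit 9 → queue [0, 1, 4, 6, 10]
Visit 0; enqueue 8 → queue [1, 4, 6, 10, 8]
Visit 1; enqueue 11 → queue [4, 6, 10, 8, 11]
Visit 4 → queue [6, 10, 8, 11]
Visit 6 → queue [10, 8, 11]
Visit 10 → queue [8, 11]
Visit 8 → queue [11]
Visit 11 → queue []

Visit order: 7, 3, 5, 12, 13, 2, 9, 0, 1, 4, 6, 10, 8, 11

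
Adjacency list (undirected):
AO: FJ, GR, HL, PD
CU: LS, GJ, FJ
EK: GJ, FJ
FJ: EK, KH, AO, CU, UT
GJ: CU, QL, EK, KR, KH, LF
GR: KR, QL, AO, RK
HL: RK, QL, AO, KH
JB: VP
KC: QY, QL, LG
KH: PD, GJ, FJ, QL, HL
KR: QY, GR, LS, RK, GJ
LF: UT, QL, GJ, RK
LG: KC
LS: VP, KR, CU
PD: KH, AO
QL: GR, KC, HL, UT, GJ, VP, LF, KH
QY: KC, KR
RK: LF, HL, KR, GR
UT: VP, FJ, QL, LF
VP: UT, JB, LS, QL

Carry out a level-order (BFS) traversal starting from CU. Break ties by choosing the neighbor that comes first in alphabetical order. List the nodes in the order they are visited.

Visit CU; enqueue FJ, GJ, LS → queue [FJ, GJ, LS]
Visit FJ; enqueue AO, EK, KH, UT → queue [GJ, LS, AO, EK, KH, UT]
Visit GJ; enqueue KR, LF, QL → queue [LS, AO, EK, KH, UT, KR, LF, QL]
Visit LS; enqueue VP → queue [AO, EK, KH, UT, KR, LF, QL, VP]
Visit AO; enqueue GR, HL, PD → queue [EK, KH, UT, KR, LF, QL, VP, GR, HL, PD]
Visit EK → queue [KH, UT, KR, LF, QL, VP, GR, HL, PD]
Visit KH → queue [UT, KR, LF, QL, VP, GR, HL, PD]
Visit UT → queue [KR, LF, QL, VP, GR, HL, PD]
Visit KR; enqueue QY, RK → queue [LF, QL, VP, GR, HL, PD, QY, RK]
Visit LF → queue [QL, VP, GR, HL, PD, QY, RK]
Visit QL; enqueue KC → queue [VP, GR, HL, PD, QY, RK, KC]
Visit VP; enqueue JB → queue [GR, HL, PD, QY, RK, KC, JB]
Visit GR → queue [HL, PD, QY, RK, KC, JB]
Visit HL → queue [PD, QY, RK, KC, JB]
Visit PD → queue [QY, RK, KC, JB]
Visit QY → queue [RK, KC, JB]
Visit RK → queue [KC, JB]
Visit KC; enqueue LG → queue [JB, LG]
Visit JB → queue [LG]
Visit LG → queue []

CU FJ GJ LS AO EK KH UT KR LF QL VP GR HL PD QY RK KC JB LG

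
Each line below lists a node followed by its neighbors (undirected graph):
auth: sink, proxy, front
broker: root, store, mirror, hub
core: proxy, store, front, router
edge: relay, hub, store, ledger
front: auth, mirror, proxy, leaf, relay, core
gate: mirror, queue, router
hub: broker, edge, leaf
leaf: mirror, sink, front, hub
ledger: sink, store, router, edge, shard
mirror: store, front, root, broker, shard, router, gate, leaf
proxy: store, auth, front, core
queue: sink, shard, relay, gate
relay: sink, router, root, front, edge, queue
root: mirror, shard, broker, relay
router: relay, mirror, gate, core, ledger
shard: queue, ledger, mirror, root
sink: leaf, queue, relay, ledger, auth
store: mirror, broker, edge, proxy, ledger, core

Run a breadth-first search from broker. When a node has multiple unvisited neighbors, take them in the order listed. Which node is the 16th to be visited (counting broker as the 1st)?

queue

Visit broker; enqueue root, store, mirror, hub → queue [root, store, mirror, hub]
Visit root; enqueue shard, relay → queue [store, mirror, hub, shard, relay]
Visit store; enqueue edge, proxy, ledger, core → queue [mirror, hub, shard, relay, edge, proxy, ledger, core]
Visit mirror; enqueue front, router, gate, leaf → queue [hub, shard, relay, edge, proxy, ledger, core, front, router, gate, leaf]
Visit hub → queue [shard, relay, edge, proxy, ledger, core, front, router, gate, leaf]
Visit shard; enqueue queue → queue [relay, edge, proxy, ledger, core, front, router, gate, leaf, queue]
Visit relay; enqueue sink → queue [edge, proxy, ledger, core, front, router, gate, leaf, queue, sink]
Visit edge → queue [proxy, ledger, core, front, router, gate, leaf, queue, sink]
Visit proxy; enqueue auth → queue [ledger, core, front, router, gate, leaf, queue, sink, auth]
Visit ledger → queue [core, front, router, gate, leaf, queue, sink, auth]
Visit core → queue [front, router, gate, leaf, queue, sink, auth]
Visit front → queue [router, gate, leaf, queue, sink, auth]
Visit router → queue [gate, leaf, queue, sink, auth]
Visit gate → queue [leaf, queue, sink, auth]
Visit leaf → queue [queue, sink, auth]
Visit queue → queue [sink, auth]
Visit sink → queue [auth]
Visit auth → queue []

Visit order: broker, root, store, mirror, hub, shard, relay, edge, proxy, ledger, core, front, router, gate, leaf, queue, sink, auth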